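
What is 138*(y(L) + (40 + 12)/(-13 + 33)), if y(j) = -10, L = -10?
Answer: -5106/5 ≈ -1021.2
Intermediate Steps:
138*(y(L) + (40 + 12)/(-13 + 33)) = 138*(-10 + (40 + 12)/(-13 + 33)) = 138*(-10 + 52/20) = 138*(-10 + 52*(1/20)) = 138*(-10 + 13/5) = 138*(-37/5) = -5106/5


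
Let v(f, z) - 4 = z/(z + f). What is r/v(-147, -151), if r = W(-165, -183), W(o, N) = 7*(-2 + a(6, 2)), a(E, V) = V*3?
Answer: 8344/1343 ≈ 6.2130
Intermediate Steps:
a(E, V) = 3*V
v(f, z) = 4 + z/(f + z) (v(f, z) = 4 + z/(z + f) = 4 + z/(f + z))
W(o, N) = 28 (W(o, N) = 7*(-2 + 3*2) = 7*(-2 + 6) = 7*4 = 28)
r = 28
r/v(-147, -151) = 28/(((4*(-147) + 5*(-151))/(-147 - 151))) = 28/(((-588 - 755)/(-298))) = 28/((-1/298*(-1343))) = 28/(1343/298) = 28*(298/1343) = 8344/1343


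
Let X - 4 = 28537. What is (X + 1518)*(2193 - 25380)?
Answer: -696978033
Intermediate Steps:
X = 28541 (X = 4 + 28537 = 28541)
(X + 1518)*(2193 - 25380) = (28541 + 1518)*(2193 - 25380) = 30059*(-23187) = -696978033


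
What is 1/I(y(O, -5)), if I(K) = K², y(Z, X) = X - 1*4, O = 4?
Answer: 1/81 ≈ 0.012346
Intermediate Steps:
y(Z, X) = -4 + X (y(Z, X) = X - 4 = -4 + X)
1/I(y(O, -5)) = 1/((-4 - 5)²) = 1/((-9)²) = 1/81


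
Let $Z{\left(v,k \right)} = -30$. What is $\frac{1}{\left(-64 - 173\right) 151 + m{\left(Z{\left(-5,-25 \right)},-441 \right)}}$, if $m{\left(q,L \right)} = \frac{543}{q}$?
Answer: $- \frac{10}{358051} \approx -2.7929 \cdot 10^{-5}$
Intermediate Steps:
$\frac{1}{\left(-64 - 173\right) 151 + m{\left(Z{\left(-5,-25 \right)},-441 \right)}} = \frac{1}{\left(-64 - 173\right) 151 + \frac{543}{-30}} = \frac{1}{\left(-237\right) 151 + 543 \left(- \frac{1}{30}\right)} = \frac{1}{-35787 - \frac{181}{10}} = \frac{1}{- \frac{358051}{10}} = - \frac{10}{358051}$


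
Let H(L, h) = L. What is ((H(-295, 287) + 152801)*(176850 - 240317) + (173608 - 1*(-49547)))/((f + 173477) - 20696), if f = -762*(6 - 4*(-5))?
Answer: -9678875147/132969 ≈ -72791.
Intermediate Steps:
f = -19812 (f = -762*(6 + 20) = -762*26 = -19812)
((H(-295, 287) + 152801)*(176850 - 240317) + (173608 - 1*(-49547)))/((f + 173477) - 20696) = ((-295 + 152801)*(176850 - 240317) + (173608 - 1*(-49547)))/((-19812 + 173477) - 20696) = (152506*(-63467) + (173608 + 49547))/(153665 - 20696) = (-9679098302 + 223155)/132969 = -9678875147*1/132969 = -9678875147/132969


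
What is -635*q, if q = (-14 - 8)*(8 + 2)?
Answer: 139700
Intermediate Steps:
q = -220 (q = -22*10 = -220)
-635*q = -635*(-220) = 139700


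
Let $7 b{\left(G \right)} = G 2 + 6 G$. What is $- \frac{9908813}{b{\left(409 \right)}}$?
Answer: $- \frac{69361691}{3272} \approx -21199.0$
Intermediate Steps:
$b{\left(G \right)} = \frac{8 G}{7}$ ($b{\left(G \right)} = \frac{G 2 + 6 G}{7} = \frac{2 G + 6 G}{7} = \frac{8 G}{7}$)
$- \frac{9908813}{b{\left(409 \right)}} = - \frac{9908813}{\frac{8}{7} \cdot 409} = - \frac{9908813}{\frac{3272}{7}} = \left(-9908813\right) \frac{7}{3272} = - \frac{69361691}{3272}$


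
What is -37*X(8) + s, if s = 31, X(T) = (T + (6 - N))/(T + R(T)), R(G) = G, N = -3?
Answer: -133/16 ≈ -8.3125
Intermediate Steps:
X(T) = (9 + T)/(2*T) (X(T) = (T + (6 - 1*(-3)))/(T + T) = (T + (6 + 3))/((2*T)) = (T + 9)*(1/(2*T)) = (9 + T)*(1/(2*T)) = (9 + T)/(2*T))
-37*X(8) + s = -37*(9 + 8)/(2*8) + 31 = -37*17/(2*8) + 31 = -37*17/16 + 31 = -629/16 + 31 = -133/16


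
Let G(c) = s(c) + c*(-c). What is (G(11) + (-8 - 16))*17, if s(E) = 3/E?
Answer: -27064/11 ≈ -2460.4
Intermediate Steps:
G(c) = -c² + 3/c (G(c) = 3/c + c*(-c) = 3/c - c² = -c² + 3/c)
(G(11) + (-8 - 16))*17 = ((3 - 1*11³)/11 + (-8 - 16))*17 = ((3 - 1*1331)/11 - 24)*17 = ((3 - 1331)/11 - 24)*17 = ((1/11)*(-1328) - 24)*17 = (-1328/11 - 24)*17 = -1592/11*17 = -27064/11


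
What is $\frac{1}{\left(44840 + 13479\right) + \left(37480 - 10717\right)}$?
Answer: $\frac{1}{85082} \approx 1.1753 \cdot 10^{-5}$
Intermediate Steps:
$\frac{1}{\left(44840 + 13479\right) + \left(37480 - 10717\right)} = \frac{1}{58319 + 26763} = \frac{1}{85082}$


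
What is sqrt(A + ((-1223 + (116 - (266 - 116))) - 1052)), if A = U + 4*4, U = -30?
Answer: I*sqrt(2323) ≈ 48.198*I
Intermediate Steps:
A = -14 (A = -30 + 4*4 = -30 + 16 = -14)
sqrt(A + ((-1223 + (116 - (266 - 116))) - 1052)) = sqrt(-14 + ((-1223 + (116 - (266 - 116))) - 1052)) = sqrt(-14 + ((-1223 + (116 - 1*150)) - 1052)) = sqrt(-14 + ((-1223 + (116 - 150)) - 1052)) = sqrt(-14 + ((-1223 - 34) - 1052)) = sqrt(-14 + (-1257 - 1052)) = sqrt(-14 - 2309) = sqrt(-2323) = I*sqrt(2323)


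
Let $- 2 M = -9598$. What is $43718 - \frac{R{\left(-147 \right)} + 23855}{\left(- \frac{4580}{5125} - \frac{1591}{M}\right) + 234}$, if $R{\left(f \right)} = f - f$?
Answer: $\frac{49940357650913}{1145013491} \approx 43616.0$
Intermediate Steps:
$M = 4799$ ($M = \left(- \frac{1}{2}\right) \left(-9598\right) = 4799$)
$R{\left(f \right)} = 0$
$43718 - \frac{R{\left(-147 \right)} + 23855}{\left(- \frac{4580}{5125} - \frac{1591}{M}\right) + 234} = 43718 - \frac{0 + 23855}{\left(- \frac{4580}{5125} - \frac{1591}{4799}\right) + 234} = 43718 - \frac{23855}{\left(\left(-4580\right) \frac{1}{5125} - \frac{1591}{4799}\right) + 234} = 43718 - \frac{23855}{\left(- \frac{916}{1025} - \frac{1591}{4799}\right) + 234} = 43718 - \frac{23855}{- \frac{6026659}{4918975} + 234} = 43718 - \frac{23855}{\frac{1145013491}{4918975}} = 43718 - 23855 \cdot \frac{4918975}{1145013491} = 43718 - \frac{117342148625}{1145013491} = \frac{49940357650913}{1145013491}$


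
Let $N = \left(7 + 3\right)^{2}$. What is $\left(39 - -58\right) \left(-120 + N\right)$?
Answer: $-1940$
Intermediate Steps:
$N = 100$ ($N = 10^{2} = 100$)
$\left(39 - -58\right) \left(-120 + N\right) = \left(39 - -58\right) \left(-120 + 100\right) = \left(39 + 58\right) \left(-20\right) = 97 \left(-20\right) = -1940$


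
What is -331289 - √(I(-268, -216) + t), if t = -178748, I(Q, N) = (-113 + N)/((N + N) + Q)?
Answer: -331289 - I*√17874753/10 ≈ -3.3129e+5 - 422.79*I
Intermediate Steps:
I(Q, N) = (-113 + N)/(Q + 2*N) (I(Q, N) = (-113 + N)/(2*N + Q) = (-113 + N)/(Q + 2*N))
-331289 - √(I(-268, -216) + t) = -331289 - √((-113 - 216)/(-268 + 2*(-216)) - 178748) = -331289 - √(-329/(-268 - 432) - 178748) = -331289 - √(-329/(-700) - 178748) = -331289 - √(-1/700*(-329) - 178748) = -331289 - √(47/100 - 178748) = -331289 - √(-17874753/100) = -331289 - I*√17874753/10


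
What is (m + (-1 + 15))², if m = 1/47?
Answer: 434281/2209 ≈ 196.60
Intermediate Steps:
m = 1/47 ≈ 0.021277
(m + (-1 + 15))² = (1/47 + (-1 + 15))² = (1/47 + 14)² = (659/47)² = 434281/2209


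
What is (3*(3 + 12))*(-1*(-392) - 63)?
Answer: 14805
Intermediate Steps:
(3*(3 + 12))*(-1*(-392) - 63) = (3*15)*(392 - 63) = 45*329 = 14805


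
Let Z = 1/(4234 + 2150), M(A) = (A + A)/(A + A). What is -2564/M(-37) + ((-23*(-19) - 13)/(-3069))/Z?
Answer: -3525244/1023 ≈ -3446.0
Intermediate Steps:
M(A) = 1 (M(A) = (2*A)/((2*A)) = (2*A)*(1/(2*A)) = 1)
Z = 1/6384 ≈ 0.00015664
-2564/M(-37) + ((-23*(-19) - 13)/(-3069))/Z = -2564/1 + ((-23*(-19) - 13)/(-3069))/(1/6384) = -2564*1 + ((437 - 13)*(-1/3069))*6384 = -2564 + (424*(-1/3069))*6384 = -2564 - 424/3069*6384 = -2564 - 902272/1023 = -3525244/1023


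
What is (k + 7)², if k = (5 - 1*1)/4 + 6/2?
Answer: 121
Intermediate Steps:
k = 4 (k = (5 - 1)*(¼) + 6*(½) = 4*(¼) + 3 = 1 + 3 = 4)
(k + 7)² = (4 + 7)² = 11² = 121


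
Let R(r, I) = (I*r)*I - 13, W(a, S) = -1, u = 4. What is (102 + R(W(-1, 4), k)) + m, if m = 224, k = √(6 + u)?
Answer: 303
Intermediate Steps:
k = √10 (k = √(6 + 4) = √10 ≈ 3.1623)
R(r, I) = -13 + r*I² (R(r, I) = r*I² - 13 = -13 + r*I²)
(102 + R(W(-1, 4), k)) + m = (102 + (-13 - (√10)²)) + 224 = (102 + (-13 - 1*10)) + 224 = (102 + (-13 - 10)) + 224 = (102 - 23) + 224 = 79 + 224 = 303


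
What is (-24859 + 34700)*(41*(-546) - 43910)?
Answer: -652418936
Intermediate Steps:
(-24859 + 34700)*(41*(-546) - 43910) = 9841*(-22386 - 43910) = 9841*(-66296) = -652418936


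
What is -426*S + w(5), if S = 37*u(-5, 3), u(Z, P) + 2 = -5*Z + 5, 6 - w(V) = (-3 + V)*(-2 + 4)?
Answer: -441334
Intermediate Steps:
w(V) = 12 - 2*V (w(V) = 6 - (-3 + V)*(-2 + 4) = 6 - (-3 + V)*2 = 6 - (-6 + 2*V) = 6 + (6 - 2*V) = 12 - 2*V)
u(Z, P) = 3 - 5*Z (u(Z, P) = -2 + (-5*Z + 5) = -2 + (5 - 5*Z) = 3 - 5*Z)
S = 1036 (S = 37*(3 - 5*(-5)) = 37*(3 + 25) = 37*28 = 1036)
-426*S + w(5) = -426*1036 + (12 - 2*5) = -441336 + (12 - 10) = -441336 + 2 = -441334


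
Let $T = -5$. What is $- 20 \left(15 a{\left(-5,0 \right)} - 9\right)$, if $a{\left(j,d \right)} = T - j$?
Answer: $180$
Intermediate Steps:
$a{\left(j,d \right)} = -5 - j$
$- 20 \left(15 a{\left(-5,0 \right)} - 9\right) = - 20 \left(15 \left(-5 - -5\right) - 9\right) = - 20 \left(15 \left(-5 + 5\right) - 9\right) = - 20 \left(15 \cdot 0 - 9\right) = - 20 \left(0 - 9\right) = \left(-20\right) \left(-9\right) = 180$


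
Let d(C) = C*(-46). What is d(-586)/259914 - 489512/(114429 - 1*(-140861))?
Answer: -30087356182/16588361265 ≈ -1.8138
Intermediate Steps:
d(C) = -46*C
d(-586)/259914 - 489512/(114429 - 1*(-140861)) = -46*(-586)/259914 - 489512/(114429 - 1*(-140861)) = 26956*(1/259914) - 489512/(114429 + 140861) = 13478/129957 - 489512/255290 = 13478/129957 - 489512*1/255290 = 13478/129957 - 244756/127645 = -30087356182/16588361265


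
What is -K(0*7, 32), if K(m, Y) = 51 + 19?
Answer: -70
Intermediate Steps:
K(m, Y) = 70
-K(0*7, 32) = -1*70 = -70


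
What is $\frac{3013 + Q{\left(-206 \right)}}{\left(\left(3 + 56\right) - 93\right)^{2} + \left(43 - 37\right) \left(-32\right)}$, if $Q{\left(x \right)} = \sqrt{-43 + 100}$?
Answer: $\frac{3013}{964} + \frac{\sqrt{57}}{964} \approx 3.1334$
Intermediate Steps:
$Q{\left(x \right)} = \sqrt{57}$
$\frac{3013 + Q{\left(-206 \right)}}{\left(\left(3 + 56\right) - 93\right)^{2} + \left(43 - 37\right) \left(-32\right)} = \frac{3013 + \sqrt{57}}{\left(\left(3 + 56\right) - 93\right)^{2} + \left(43 - 37\right) \left(-32\right)} = \frac{3013 + \sqrt{57}}{\left(59 - 93\right)^{2} + 6 \left(-32\right)} = \frac{3013 + \sqrt{57}}{\left(-34\right)^{2} - 192} = \frac{3013 + \sqrt{57}}{1156 - 192} = \frac{3013 + \sqrt{57}}{964} = \left(3013 + \sqrt{57}\right) \frac{1}{964} = \frac{3013}{964} + \frac{\sqrt{57}}{964}$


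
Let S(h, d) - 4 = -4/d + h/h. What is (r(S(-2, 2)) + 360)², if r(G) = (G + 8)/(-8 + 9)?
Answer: 137641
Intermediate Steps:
S(h, d) = 5 - 4/d (S(h, d) = 4 + (-4/d + h/h) = 4 + (-4/d + 1) = 4 + (1 - 4/d) = 5 - 4/d)
r(G) = 8 + G (r(G) = (8 + G)/1 = (8 + G)*1 = 8 + G)
(r(S(-2, 2)) + 360)² = ((8 + (5 - 4/2)) + 360)² = ((8 + (5 - 4*½)) + 360)² = ((8 + (5 - 2)) + 360)² = ((8 + 3) + 360)² = (11 + 360)² = 371² = 137641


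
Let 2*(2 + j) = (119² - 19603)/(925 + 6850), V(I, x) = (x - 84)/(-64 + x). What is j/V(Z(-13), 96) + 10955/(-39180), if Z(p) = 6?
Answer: -132941947/20308300 ≈ -6.5462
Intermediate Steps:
V(I, x) = (-84 + x)/(-64 + x)
j = -18271/7775 (j = -2 + ((119² - 19603)/(925 + 6850))/2 = -2 + ((14161 - 19603)/7775)/2 = -2 + (-5442*1/7775)/2 = -2 + (½)*(-5442/7775) = -2 - 2721/7775 = -18271/7775 ≈ -2.3500)
j/V(Z(-13), 96) + 10955/(-39180) = -18271*(-64 + 96)/(-84 + 96)/7775 + 10955/(-39180) = -18271/(7775*(12/32)) + 10955*(-1/39180) = -18271/(7775*((1/32)*12)) - 2191/7836 = -18271/(7775*3/8) - 2191/7836 = -18271/7775*8/3 - 2191/7836 = -146168/23325 - 2191/7836 = -132941947/20308300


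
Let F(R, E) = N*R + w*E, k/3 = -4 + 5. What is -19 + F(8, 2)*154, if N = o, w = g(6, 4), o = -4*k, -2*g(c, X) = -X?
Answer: -14187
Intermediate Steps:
g(c, X) = X/2 (g(c, X) = -(-1)*X/2 = X/2)
k = 3 (k = 3*(-4 + 5) = 3*1 = 3)
o = -12 (o = -4*3 = -12)
w = 2 (w = (½)*4 = 2)
N = -12
F(R, E) = -12*R + 2*E
-19 + F(8, 2)*154 = -19 + (-12*8 + 2*2)*154 = -19 + (-96 + 4)*154 = -19 - 92*154 = -19 - 14168 = -14187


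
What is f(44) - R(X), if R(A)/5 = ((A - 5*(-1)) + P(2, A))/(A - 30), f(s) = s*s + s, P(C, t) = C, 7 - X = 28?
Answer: 100910/51 ≈ 1978.6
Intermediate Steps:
X = -21 (X = 7 - 1*28 = 7 - 28 = -21)
f(s) = s + s**2 (f(s) = s**2 + s = s + s**2)
R(A) = 5*(7 + A)/(-30 + A) (R(A) = 5*(((A - 5*(-1)) + 2)/(A - 30)) = 5*(((A + 5) + 2)/(-30 + A)) = 5*(((5 + A) + 2)/(-30 + A)) = 5*((7 + A)/(-30 + A)) = 5*(7 + A)/(-30 + A))
f(44) - R(X) = 44*(1 + 44) - 5*(7 - 21)/(-30 - 21) = 44*45 - 5*(-14)/(-51) = 1980 - 5*(-1)*(-14)/51 = 1980 - 1*70/51 = 1980 - 70/51 = 100910/51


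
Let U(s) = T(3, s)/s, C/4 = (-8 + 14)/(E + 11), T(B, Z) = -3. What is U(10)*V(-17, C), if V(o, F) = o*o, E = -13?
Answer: -867/10 ≈ -86.700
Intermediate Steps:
C = -12 (C = 4*((-8 + 14)/(-13 + 11)) = 4*(6/(-2)) = 4*(6*(-½)) = 4*(-3) = -12)
V(o, F) = o²
U(s) = -3/s
U(10)*V(-17, C) = -3/10*(-17)² = -3*⅒*289 = -3/10*289 = -867/10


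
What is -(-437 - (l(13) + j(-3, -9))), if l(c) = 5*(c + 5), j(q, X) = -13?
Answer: 514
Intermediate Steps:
l(c) = 25 + 5*c (l(c) = 5*(5 + c) = 25 + 5*c)
-(-437 - (l(13) + j(-3, -9))) = -(-437 - ((25 + 5*13) - 13)) = -(-437 - ((25 + 65) - 13)) = -(-437 - (90 - 13)) = -(-437 - 1*77) = -(-437 - 77) = -1*(-514) = 514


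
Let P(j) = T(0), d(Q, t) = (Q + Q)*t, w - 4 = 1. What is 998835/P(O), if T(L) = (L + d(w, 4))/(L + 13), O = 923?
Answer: 2596971/8 ≈ 3.2462e+5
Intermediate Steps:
w = 5 (w = 4 + 1 = 5)
d(Q, t) = 2*Q*t (d(Q, t) = (2*Q)*t = 2*Q*t)
T(L) = (40 + L)/(13 + L) (T(L) = (L + 2*5*4)/(L + 13) = (L + 40)/(13 + L) = (40 + L)/(13 + L))
P(j) = 40/13 (P(j) = (40 + 0)/(13 + 0) = 40/13)
998835/P(O) = 998835/(40/13) = 998835*(13/40) = 2596971/8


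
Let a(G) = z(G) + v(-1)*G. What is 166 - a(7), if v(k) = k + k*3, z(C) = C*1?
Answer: 187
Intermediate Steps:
z(C) = C
v(k) = 4*k (v(k) = k + 3*k = 4*k)
a(G) = -3*G (a(G) = G + (4*(-1))*G = G - 4*G = -3*G)
166 - a(7) = 166 - (-3)*7 = 166 - 1*(-21) = 166 + 21 = 187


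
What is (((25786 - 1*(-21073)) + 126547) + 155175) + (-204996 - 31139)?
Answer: 92446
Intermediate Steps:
(((25786 - 1*(-21073)) + 126547) + 155175) + (-204996 - 31139) = (((25786 + 21073) + 126547) + 155175) - 236135 = ((46859 + 126547) + 155175) - 236135 = (173406 + 155175) - 236135 = 328581 - 236135 = 92446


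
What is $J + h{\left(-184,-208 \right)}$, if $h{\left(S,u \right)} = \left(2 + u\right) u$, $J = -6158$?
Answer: $36690$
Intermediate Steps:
$h{\left(S,u \right)} = u \left(2 + u\right)$
$J + h{\left(-184,-208 \right)} = -6158 - 208 \left(2 - 208\right) = -6158 - -42848 = -6158 + 42848 = 36690$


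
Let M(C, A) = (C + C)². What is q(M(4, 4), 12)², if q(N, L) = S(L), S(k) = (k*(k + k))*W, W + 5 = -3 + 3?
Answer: 2073600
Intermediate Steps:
W = -5 (W = -5 + (-3 + 3) = -5 + 0 = -5)
M(C, A) = 4*C² (M(C, A) = (2*C)² = 4*C²)
S(k) = -10*k² (S(k) = (k*(k + k))*(-5) = (k*(2*k))*(-5) = (2*k²)*(-5) = -10*k²)
q(N, L) = -10*L²
q(M(4, 4), 12)² = (-10*12²)² = (-10*144)² = (-1440)² = 2073600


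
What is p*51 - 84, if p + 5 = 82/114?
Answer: -5744/19 ≈ -302.32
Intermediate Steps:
p = -244/57 (p = -5 + 82/114 = -5 + 82*(1/114) = -5 + 41/57 = -244/57 ≈ -4.2807)
p*51 - 84 = -244/57*51 - 84 = -4148/19 - 84 = -5744/19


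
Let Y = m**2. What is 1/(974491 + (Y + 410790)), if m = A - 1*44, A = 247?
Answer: 1/1426490 ≈ 7.0102e-7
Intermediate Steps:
m = 203 (m = 247 - 1*44 = 247 - 44 = 203)
Y = 41209 (Y = 203**2 = 41209)
1/(974491 + (Y + 410790)) = 1/(974491 + (41209 + 410790)) = 1/(974491 + 451999) = 1/1426490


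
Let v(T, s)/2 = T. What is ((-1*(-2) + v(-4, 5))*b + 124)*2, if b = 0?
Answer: 248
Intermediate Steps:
v(T, s) = 2*T
((-1*(-2) + v(-4, 5))*b + 124)*2 = ((-1*(-2) + 2*(-4))*0 + 124)*2 = ((2 - 8)*0 + 124)*2 = (-6*0 + 124)*2 = (0 + 124)*2 = 124*2 = 248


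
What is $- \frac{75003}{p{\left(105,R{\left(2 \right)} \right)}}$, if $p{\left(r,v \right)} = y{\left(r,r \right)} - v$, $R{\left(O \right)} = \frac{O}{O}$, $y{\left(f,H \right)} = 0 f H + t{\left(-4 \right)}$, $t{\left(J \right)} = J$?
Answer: $\frac{75003}{5} \approx 15001.0$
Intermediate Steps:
$y{\left(f,H \right)} = -4$ ($y{\left(f,H \right)} = 0 f H - 4 = 0 H - 4 = 0 - 4 = -4$)
$R{\left(O \right)} = 1$
$p{\left(r,v \right)} = -4 - v$
$- \frac{75003}{p{\left(105,R{\left(2 \right)} \right)}} = - \frac{75003}{-4 - 1} = - \frac{75003}{-5} = \left(-75003\right) \left(- \frac{1}{5}\right) = \frac{75003}{5}$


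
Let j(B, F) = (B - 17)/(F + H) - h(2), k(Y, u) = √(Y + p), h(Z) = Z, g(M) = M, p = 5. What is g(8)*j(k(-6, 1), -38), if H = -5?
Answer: -552/43 - 8*I/43 ≈ -12.837 - 0.18605*I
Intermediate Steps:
k(Y, u) = √(5 + Y) (k(Y, u) = √(Y + 5) = √(5 + Y))
j(B, F) = -2 + (-17 + B)/(-5 + F) (j(B, F) = (B - 17)/(F - 5) - 1*2 = (-17 + B)/(-5 + F) - 2 = -2 + (-17 + B)/(-5 + F))
g(8)*j(k(-6, 1), -38) = 8*((-7 + √(5 - 6) - 2*(-38))/(-5 - 38)) = 8*((-7 + √(-1) + 76)/(-43)) = 8*(-(-7 + I + 76)/43) = 8*(-(69 + I)/43) = 8*(-69/43 - I/43) = -552/43 - 8*I/43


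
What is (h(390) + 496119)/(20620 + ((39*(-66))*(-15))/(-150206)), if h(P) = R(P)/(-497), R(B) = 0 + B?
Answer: 2645457608937/109950923405 ≈ 24.060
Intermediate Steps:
R(B) = B
h(P) = -P/497 (h(P) = P/(-497) = P*(-1/497) = -P/497)
(h(390) + 496119)/(20620 + ((39*(-66))*(-15))/(-150206)) = (-1/497*390 + 496119)/(20620 + ((39*(-66))*(-15))/(-150206)) = (-390/497 + 496119)/(20620 - 2574*(-15)*(-1/150206)) = 246570753/(497*(20620 + 38610*(-1/150206))) = 246570753/(497*(20620 - 19305/75103)) = 246570753/(497*(1548604555/75103)) = (246570753/497)*(75103/1548604555) = 2645457608937/109950923405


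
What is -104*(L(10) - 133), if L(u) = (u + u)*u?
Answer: -6968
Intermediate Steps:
L(u) = 2*u² (L(u) = (2*u)*u = 2*u²)
-104*(L(10) - 133) = -104*(2*10² - 133) = -104*(2*100 - 133) = -104*(200 - 133) = -104*67 = -6968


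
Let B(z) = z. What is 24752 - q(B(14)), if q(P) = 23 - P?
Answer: 24743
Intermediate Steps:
24752 - q(B(14)) = 24752 - (23 - 1*14) = 24752 - (23 - 14) = 24752 - 1*9 = 24752 - 9 = 24743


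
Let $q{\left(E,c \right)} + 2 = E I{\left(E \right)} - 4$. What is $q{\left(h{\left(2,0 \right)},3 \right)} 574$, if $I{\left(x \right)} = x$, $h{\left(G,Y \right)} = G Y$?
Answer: $-3444$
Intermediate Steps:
$q{\left(E,c \right)} = -6 + E^{2}$ ($q{\left(E,c \right)} = -2 + \left(E E - 4\right) = -2 + \left(E^{2} - 4\right) = -2 + \left(-4 + E^{2}\right) = -6 + E^{2}$)
$q{\left(h{\left(2,0 \right)},3 \right)} 574 = \left(-6 + \left(2 \cdot 0\right)^{2}\right) 574 = \left(-6 + 0^{2}\right) 574 = \left(-6 + 0\right) 574 = \left(-6\right) 574 = -3444$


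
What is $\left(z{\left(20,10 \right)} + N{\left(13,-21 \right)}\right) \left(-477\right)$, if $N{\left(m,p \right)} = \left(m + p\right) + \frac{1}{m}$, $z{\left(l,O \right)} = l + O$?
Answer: $- \frac{136899}{13} \approx -10531.0$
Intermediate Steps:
$z{\left(l,O \right)} = O + l$
$N{\left(m,p \right)} = m + p + \frac{1}{m}$
$\left(z{\left(20,10 \right)} + N{\left(13,-21 \right)}\right) \left(-477\right) = \left(\left(10 + 20\right) + \left(13 - 21 + \frac{1}{13}\right)\right) \left(-477\right) = \left(30 + \left(13 - 21 + \frac{1}{13}\right)\right) \left(-477\right) = \left(30 - \frac{103}{13}\right) \left(-477\right) = \frac{287}{13} \left(-477\right) = - \frac{136899}{13}$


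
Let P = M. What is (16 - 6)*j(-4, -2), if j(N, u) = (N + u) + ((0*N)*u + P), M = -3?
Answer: -90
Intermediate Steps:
P = -3
j(N, u) = -3 + N + u (j(N, u) = (N + u) + ((0*N)*u - 3) = (N + u) + (0*u - 3) = (N + u) + (0 - 3) = (N + u) - 3 = -3 + N + u)
(16 - 6)*j(-4, -2) = (16 - 6)*(-3 - 4 - 2) = 10*(-9) = -90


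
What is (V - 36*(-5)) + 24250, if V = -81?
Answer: 24349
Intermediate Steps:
(V - 36*(-5)) + 24250 = (-81 - 36*(-5)) + 24250 = (-81 + 180) + 24250 = 99 + 24250 = 24349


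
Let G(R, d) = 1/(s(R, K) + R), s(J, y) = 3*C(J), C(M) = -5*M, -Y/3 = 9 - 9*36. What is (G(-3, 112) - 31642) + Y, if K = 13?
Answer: -1289273/42 ≈ -30697.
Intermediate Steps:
Y = 945 (Y = -3*(9 - 9*36) = -3*(9 - 324) = -3*(-315) = 945)
s(J, y) = -15*J (s(J, y) = 3*(-5*J) = -15*J)
G(R, d) = -1/(14*R) (G(R, d) = 1/(-15*R + R) = 1/(-14*R) = -1/(14*R))
(G(-3, 112) - 31642) + Y = (-1/14/(-3) - 31642) + 945 = (-1/14*(-1/3) - 31642) + 945 = (1/42 - 31642) + 945 = -1328963/42 + 945 = -1289273/42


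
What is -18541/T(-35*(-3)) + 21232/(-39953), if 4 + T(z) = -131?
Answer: 737902253/5393655 ≈ 136.81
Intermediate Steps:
T(z) = -135 (T(z) = -4 - 131 = -135)
-18541/T(-35*(-3)) + 21232/(-39953) = -18541/(-135) + 21232/(-39953) = -18541*(-1/135) + 21232*(-1/39953) = 18541/135 - 21232/39953 = 737902253/5393655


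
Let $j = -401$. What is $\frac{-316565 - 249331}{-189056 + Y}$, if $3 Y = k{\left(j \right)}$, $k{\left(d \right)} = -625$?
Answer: $\frac{1697688}{567793} \approx 2.99$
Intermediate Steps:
$Y = - \frac{625}{3}$ ($Y = \frac{1}{3} \left(-625\right) = - \frac{625}{3} \approx -208.33$)
$\frac{-316565 - 249331}{-189056 + Y} = \frac{-316565 - 249331}{-189056 - \frac{625}{3}} = - \frac{565896}{- \frac{567793}{3}} = \left(-565896\right) \left(- \frac{3}{567793}\right) = \frac{1697688}{567793}$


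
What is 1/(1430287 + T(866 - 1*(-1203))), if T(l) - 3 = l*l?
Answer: 1/5711051 ≈ 1.7510e-7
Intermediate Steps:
T(l) = 3 + l² (T(l) = 3 + l*l = 3 + l²)
1/(1430287 + T(866 - 1*(-1203))) = 1/(1430287 + (3 + (866 - 1*(-1203))²)) = 1/(1430287 + (3 + (866 + 1203)²)) = 1/(1430287 + (3 + 2069²)) = 1/(1430287 + (3 + 4280761)) = 1/(1430287 + 4280764) = 1/5711051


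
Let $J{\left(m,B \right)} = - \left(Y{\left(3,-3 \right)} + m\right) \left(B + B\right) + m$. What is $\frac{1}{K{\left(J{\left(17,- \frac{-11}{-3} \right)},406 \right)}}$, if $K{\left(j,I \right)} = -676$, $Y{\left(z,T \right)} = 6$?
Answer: $- \frac{1}{676} \approx -0.0014793$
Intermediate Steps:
$J{\left(m,B \right)} = m - 2 B \left(6 + m\right)$ ($J{\left(m,B \right)} = - \left(6 + m\right) \left(B + B\right) + m = - \left(6 + m\right) 2 B + m = - 2 B \left(6 + m\right) + m = m - 2 B \left(6 + m\right)$)
$\frac{1}{K{\left(J{\left(17,- \frac{-11}{-3} \right)},406 \right)}} = \frac{1}{-676} = - \frac{1}{676}$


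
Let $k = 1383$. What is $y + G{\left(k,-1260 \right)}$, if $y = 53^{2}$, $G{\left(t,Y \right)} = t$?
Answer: $4192$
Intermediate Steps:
$y = 2809$
$y + G{\left(k,-1260 \right)} = 2809 + 1383 = 4192$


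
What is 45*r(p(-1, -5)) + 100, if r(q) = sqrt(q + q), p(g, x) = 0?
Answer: 100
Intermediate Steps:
r(q) = sqrt(2)*sqrt(q) (r(q) = sqrt(2*q) = sqrt(2)*sqrt(q))
45*r(p(-1, -5)) + 100 = 45*(sqrt(2)*sqrt(0)) + 100 = 45*(sqrt(2)*0) + 100 = 45*0 + 100 = 0 + 100 = 100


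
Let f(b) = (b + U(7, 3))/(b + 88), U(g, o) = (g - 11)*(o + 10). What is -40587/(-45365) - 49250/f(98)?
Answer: -207782107749/1043395 ≈ -1.9914e+5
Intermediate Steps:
U(g, o) = (-11 + g)*(10 + o)
f(b) = (-52 + b)/(88 + b) (f(b) = (b + (-110 - 11*3 + 10*7 + 7*3))/(b + 88) = (b + (-110 - 33 + 70 + 21))/(88 + b) = (b - 52)/(88 + b) = (-52 + b)/(88 + b))
-40587/(-45365) - 49250/f(98) = -40587/(-45365) - 49250*(88 + 98)/(-52 + 98) = -40587*(-1/45365) - 49250/(46/186) = 40587/45365 - 49250/((1/186)*46) = 40587/45365 - 49250/23/93 = 40587/45365 - 49250*93/23 = 40587/45365 - 4580250/23 = -207782107749/1043395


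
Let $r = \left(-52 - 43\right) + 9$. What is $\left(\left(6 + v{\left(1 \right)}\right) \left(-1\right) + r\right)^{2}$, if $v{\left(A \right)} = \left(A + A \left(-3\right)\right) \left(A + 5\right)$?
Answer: $6400$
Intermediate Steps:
$v{\left(A \right)} = - 2 A \left(5 + A\right)$ ($v{\left(A \right)} = \left(A - 3 A\right) \left(5 + A\right) = - 2 A \left(5 + A\right)$)
$r = -86$ ($r = -95 + 9 = -86$)
$\left(\left(6 + v{\left(1 \right)}\right) \left(-1\right) + r\right)^{2} = \left(\left(6 - 2 \left(5 + 1\right)\right) \left(-1\right) - 86\right)^{2} = \left(\left(6 - 2 \cdot 6\right) \left(-1\right) - 86\right)^{2} = \left(\left(6 - 12\right) \left(-1\right) - 86\right)^{2} = \left(\left(-6\right) \left(-1\right) - 86\right)^{2} = \left(6 - 86\right)^{2} = \left(-80\right)^{2} = 6400$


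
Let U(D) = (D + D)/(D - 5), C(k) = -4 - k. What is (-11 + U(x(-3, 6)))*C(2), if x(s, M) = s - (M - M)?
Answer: 123/2 ≈ 61.500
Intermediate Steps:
x(s, M) = s (x(s, M) = s - 1*0 = s + 0 = s)
U(D) = 2*D/(-5 + D) (U(D) = (2*D)/(-5 + D) = 2*D/(-5 + D))
(-11 + U(x(-3, 6)))*C(2) = (-11 + 2*(-3)/(-5 - 3))*(-4 - 1*2) = (-11 + 2*(-3)/(-8))*(-4 - 2) = (-11 + 2*(-3)*(-1/8))*(-6) = (-11 + 3/4)*(-6) = -41/4*(-6) = 123/2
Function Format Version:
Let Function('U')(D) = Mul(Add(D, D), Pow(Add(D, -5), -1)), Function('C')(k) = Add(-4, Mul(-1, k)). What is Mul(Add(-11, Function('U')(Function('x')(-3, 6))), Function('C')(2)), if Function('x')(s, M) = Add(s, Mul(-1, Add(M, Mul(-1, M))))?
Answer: Rational(123, 2) ≈ 61.500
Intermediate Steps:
Function('x')(s, M) = s (Function('x')(s, M) = Add(s, Mul(-1, 0)) = Add(s, 0) = s)
Function('U')(D) = Mul(2, D, Pow(Add(-5, D), -1)) (Function('U')(D) = Mul(Mul(2, D), Pow(Add(-5, D), -1)) = Mul(2, D, Pow(Add(-5, D), -1)))
Mul(Add(-11, Function('U')(Function('x')(-3, 6))), Function('C')(2)) = Mul(Add(-11, Mul(2, -3, Pow(Add(-5, -3), -1))), Add(-4, Mul(-1, 2))) = Mul(Add(-11, Mul(2, -3, Pow(-8, -1))), Add(-4, -2)) = Mul(Add(-11, Mul(2, -3, Rational(-1, 8))), -6) = Mul(Add(-11, Rational(3, 4)), -6) = Mul(Rational(-41, 4), -6) = Rational(123, 2)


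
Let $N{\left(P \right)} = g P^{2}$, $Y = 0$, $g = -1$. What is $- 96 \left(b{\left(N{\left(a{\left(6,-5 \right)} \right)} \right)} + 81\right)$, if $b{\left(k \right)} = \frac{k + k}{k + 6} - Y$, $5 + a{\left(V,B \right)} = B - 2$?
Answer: $- \frac{183456}{23} \approx -7976.3$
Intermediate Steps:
$a{\left(V,B \right)} = -7 + B$ ($a{\left(V,B \right)} = -5 + \left(B - 2\right) = -5 + \left(-2 + B\right) = -7 + B$)
$N{\left(P \right)} = - P^{2}$
$b{\left(k \right)} = \frac{2 k}{6 + k}$ ($b{\left(k \right)} = \frac{k + k}{k + 6} - 0 = \frac{2 k}{6 + k} + 0 = \frac{2 k}{6 + k}$)
$- 96 \left(b{\left(N{\left(a{\left(6,-5 \right)} \right)} \right)} + 81\right) = - 96 \left(\frac{2 \left(- \left(-7 - 5\right)^{2}\right)}{6 - \left(-7 - 5\right)^{2}} + 81\right) = - 96 \left(\frac{2 \left(- \left(-12\right)^{2}\right)}{6 - \left(-12\right)^{2}} + 81\right) = - 96 \left(\frac{2 \left(\left(-1\right) 144\right)}{6 - 144} + 81\right) = - 96 \left(2 \left(-144\right) \frac{1}{6 - 144} + 81\right) = - 96 \left(2 \left(-144\right) \frac{1}{-138} + 81\right) = - 96 \left(2 \left(-144\right) \left(- \frac{1}{138}\right) + 81\right) = - 96 \left(\frac{48}{23} + 81\right) = \left(-96\right) \frac{1911}{23} = - \frac{183456}{23}$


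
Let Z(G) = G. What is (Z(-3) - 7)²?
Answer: 100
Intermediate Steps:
(Z(-3) - 7)² = (-3 - 7)² = (-10)² = 100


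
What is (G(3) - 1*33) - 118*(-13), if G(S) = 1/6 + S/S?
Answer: 9013/6 ≈ 1502.2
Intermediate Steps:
G(S) = 7/6 (G(S) = 1*(⅙) + 1 = ⅙ + 1 = 7/6)
(G(3) - 1*33) - 118*(-13) = (7/6 - 1*33) - 118*(-13) = (7/6 - 33) + 1534 = -191/6 + 1534 = 9013/6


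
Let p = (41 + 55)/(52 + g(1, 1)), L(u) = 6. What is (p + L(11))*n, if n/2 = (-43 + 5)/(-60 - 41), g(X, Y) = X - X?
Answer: 7752/1313 ≈ 5.9040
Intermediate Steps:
g(X, Y) = 0
n = 76/101 (n = 2*((-43 + 5)/(-60 - 41)) = 2*(-38/(-101)) = 2*(-38*(-1/101)) = 2*(38/101) = 76/101 ≈ 0.75247)
p = 24/13 (p = (41 + 55)/(52 + 0) = 96/52 = 96*(1/52) = 24/13 ≈ 1.8462)
(p + L(11))*n = (24/13 + 6)*(76/101) = (102/13)*(76/101) = 7752/1313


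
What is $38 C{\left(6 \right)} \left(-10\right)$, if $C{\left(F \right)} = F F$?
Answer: $-13680$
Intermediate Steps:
$C{\left(F \right)} = F^{2}$
$38 C{\left(6 \right)} \left(-10\right) = 38 \cdot 6^{2} \left(-10\right) = 38 \cdot 36 \left(-10\right) = 1368 \left(-10\right) = -13680$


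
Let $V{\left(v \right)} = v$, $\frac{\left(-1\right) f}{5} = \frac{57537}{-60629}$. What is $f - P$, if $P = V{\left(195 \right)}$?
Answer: $- \frac{11534970}{60629} \approx -190.25$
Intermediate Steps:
$f = \frac{287685}{60629}$ ($f = - 5 \frac{57537}{-60629} = - 5 \cdot 57537 \left(- \frac{1}{60629}\right) = \left(-5\right) \left(- \frac{57537}{60629}\right) = \frac{287685}{60629} \approx 4.745$)
$P = 195$
$f - P = \frac{287685}{60629} - 195 = - \frac{11534970}{60629}$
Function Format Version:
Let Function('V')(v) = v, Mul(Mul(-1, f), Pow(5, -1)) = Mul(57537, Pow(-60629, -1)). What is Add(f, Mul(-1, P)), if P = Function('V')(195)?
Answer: Rational(-11534970, 60629) ≈ -190.25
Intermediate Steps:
f = Rational(287685, 60629) (f = Mul(-5, Mul(57537, Pow(-60629, -1))) = Mul(-5, Mul(57537, Rational(-1, 60629))) = Mul(-5, Rational(-57537, 60629)) = Rational(287685, 60629) ≈ 4.7450)
P = 195
Add(f, Mul(-1, P)) = Add(Rational(287685, 60629), Mul(-1, 195)) = Add(Rational(287685, 60629), -195) = Rational(-11534970, 60629)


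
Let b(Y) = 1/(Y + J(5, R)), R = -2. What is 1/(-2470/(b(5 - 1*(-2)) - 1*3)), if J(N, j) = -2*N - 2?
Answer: 8/6175 ≈ 0.0012955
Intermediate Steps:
J(N, j) = -2 - 2*N
b(Y) = 1/(-12 + Y) (b(Y) = 1/(Y + (-2 - 2*5)) = 1/(Y + (-2 - 10)) = 1/(Y - 12) = 1/(-12 + Y))
1/(-2470/(b(5 - 1*(-2)) - 1*3)) = 1/(-2470/(1/(-12 + (5 - 1*(-2))) - 1*3)) = 1/(-2470/(1/(-12 + (5 + 2)) - 3)) = 1/(-2470/(1/(-12 + 7) - 3)) = 1/(-2470/(1/(-5) - 3)) = 1/(-2470/(-⅕ - 3)) = 1/(-2470/(-16/5)) = 1/(-5/16*(-2470)) = 1/(6175/8) = 8/6175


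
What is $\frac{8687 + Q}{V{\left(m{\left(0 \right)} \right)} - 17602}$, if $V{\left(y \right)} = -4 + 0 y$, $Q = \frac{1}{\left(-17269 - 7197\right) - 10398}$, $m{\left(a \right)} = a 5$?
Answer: $- \frac{302863567}{613815584} \approx -0.49341$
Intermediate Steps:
$m{\left(a \right)} = 5 a$
$Q = - \frac{1}{34864}$ ($Q = \frac{1}{\left(-17269 - 7197\right) - 10398} = \frac{1}{-24466 - 10398} = \frac{1}{-34864} = - \frac{1}{34864} \approx -2.8683 \cdot 10^{-5}$)
$V{\left(y \right)} = -4$ ($V{\left(y \right)} = -4 + 0 = -4$)
$\frac{8687 + Q}{V{\left(m{\left(0 \right)} \right)} - 17602} = \frac{8687 - \frac{1}{34864}}{-4 - 17602} = \frac{302863567}{34864 \left(-17606\right)} = \frac{302863567}{34864} \left(- \frac{1}{17606}\right) = - \frac{302863567}{613815584}$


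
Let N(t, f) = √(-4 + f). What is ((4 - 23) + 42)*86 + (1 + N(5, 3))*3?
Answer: 1981 + 3*I ≈ 1981.0 + 3.0*I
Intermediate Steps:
((4 - 23) + 42)*86 + (1 + N(5, 3))*3 = ((4 - 23) + 42)*86 + (1 + √(-4 + 3))*3 = (-19 + 42)*86 + (1 + √(-1))*3 = 23*86 + (1 + I)*3 = 1978 + (3 + 3*I) = 1981 + 3*I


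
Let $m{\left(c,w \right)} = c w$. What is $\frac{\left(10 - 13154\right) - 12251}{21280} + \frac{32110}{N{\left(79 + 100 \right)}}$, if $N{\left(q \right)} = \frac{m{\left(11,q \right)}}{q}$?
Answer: $\frac{136604291}{46816} \approx 2917.9$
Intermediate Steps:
$N{\left(q \right)} = 11$ ($N{\left(q \right)} = \frac{11 q}{q} = 11$)
$\frac{\left(10 - 13154\right) - 12251}{21280} + \frac{32110}{N{\left(79 + 100 \right)}} = \frac{\left(10 - 13154\right) - 12251}{21280} + \frac{32110}{11} = \left(-13144 - 12251\right) \frac{1}{21280} + 32110 \cdot \frac{1}{11} = \left(-25395\right) \frac{1}{21280} + \frac{32110}{11} = - \frac{5079}{4256} + \frac{32110}{11} = \frac{136604291}{46816}$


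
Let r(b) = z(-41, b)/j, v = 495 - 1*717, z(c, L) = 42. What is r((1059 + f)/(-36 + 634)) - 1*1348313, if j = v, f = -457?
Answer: -49887588/37 ≈ -1.3483e+6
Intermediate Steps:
v = -222 (v = 495 - 717 = -222)
j = -222
r(b) = -7/37 (r(b) = 42/(-222) = 42*(-1/222) = -7/37)
r((1059 + f)/(-36 + 634)) - 1*1348313 = -7/37 - 1*1348313 = -7/37 - 1348313 = -49887588/37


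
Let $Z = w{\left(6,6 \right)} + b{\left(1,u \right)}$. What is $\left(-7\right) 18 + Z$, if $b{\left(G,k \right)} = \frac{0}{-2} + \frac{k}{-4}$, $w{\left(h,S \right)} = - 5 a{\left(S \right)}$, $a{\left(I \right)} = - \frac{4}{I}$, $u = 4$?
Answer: $- \frac{371}{3} \approx -123.67$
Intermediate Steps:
$w{\left(h,S \right)} = \frac{20}{S}$ ($w{\left(h,S \right)} = - 5 \left(- \frac{4}{S}\right) = \frac{20}{S}$)
$b{\left(G,k \right)} = - \frac{k}{4}$ ($b{\left(G,k \right)} = 0 \left(- \frac{1}{2}\right) + k \left(- \frac{1}{4}\right) = 0 - \frac{k}{4} = - \frac{k}{4}$)
$Z = \frac{7}{3}$ ($Z = \frac{20}{6} - 1 = 20 \cdot \frac{1}{6} - 1 = \frac{10}{3} - 1 = \frac{7}{3} \approx 2.3333$)
$\left(-7\right) 18 + Z = \left(-7\right) 18 + \frac{7}{3} = -126 + \frac{7}{3} = - \frac{371}{3}$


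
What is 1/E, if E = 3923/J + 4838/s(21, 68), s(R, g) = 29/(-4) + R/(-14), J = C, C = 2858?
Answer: -100030/55170711 ≈ -0.0018131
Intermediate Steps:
J = 2858
s(R, g) = -29/4 - R/14 (s(R, g) = 29*(-¼) + R*(-1/14) = -29/4 - R/14)
E = -55170711/100030 (E = 3923/2858 + 4838/(-29/4 - 1/14*21) = 3923*(1/2858) + 4838/(-29/4 - 3/2) = 3923/2858 + 4838/(-35/4) = 3923/2858 + 4838*(-4/35) = 3923/2858 - 19352/35 = -55170711/100030 ≈ -551.54)
1/E = 1/(-55170711/100030) = -100030/55170711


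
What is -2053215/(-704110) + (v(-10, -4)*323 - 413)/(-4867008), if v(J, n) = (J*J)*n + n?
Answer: 336172845009/114230300096 ≈ 2.9429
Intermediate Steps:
v(J, n) = n + n*J² (v(J, n) = J²*n + n = n*J² + n = n + n*J²)
-2053215/(-704110) + (v(-10, -4)*323 - 413)/(-4867008) = -2053215/(-704110) + (-4*(1 + (-10)²)*323 - 413)/(-4867008) = -2053215*(-1/704110) + (-4*(1 + 100)*323 - 413)*(-1/4867008) = 410643/140822 + (-4*101*323 - 413)*(-1/4867008) = 410643/140822 + (-404*323 - 413)*(-1/4867008) = 410643/140822 + (-130492 - 413)*(-1/4867008) = 410643/140822 - 130905*(-1/4867008) = 410643/140822 + 43635/1622336 = 336172845009/114230300096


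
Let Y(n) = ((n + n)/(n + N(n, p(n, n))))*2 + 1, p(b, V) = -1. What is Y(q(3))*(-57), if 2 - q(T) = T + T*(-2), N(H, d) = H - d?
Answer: -1767/11 ≈ -160.64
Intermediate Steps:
q(T) = 2 + T (q(T) = 2 - (T + T*(-2)) = 2 - (T - 2*T) = 2 - (-1)*T = 2 + T)
Y(n) = 1 + 4*n/(1 + 2*n) (Y(n) = ((n + n)/(n + (n - 1*(-1))))*2 + 1 = ((2*n)/(n + (n + 1)))*2 + 1 = ((2*n)/(n + (1 + n)))*2 + 1 = ((2*n)/(1 + 2*n))*2 + 1 = (2*n/(1 + 2*n))*2 + 1 = 4*n/(1 + 2*n) + 1 = 1 + 4*n/(1 + 2*n))
Y(q(3))*(-57) = ((1 + 6*(2 + 3))/(1 + 2*(2 + 3)))*(-57) = ((1 + 6*5)/(1 + 2*5))*(-57) = ((1 + 30)/(1 + 10))*(-57) = (31/11)*(-57) = -1767/11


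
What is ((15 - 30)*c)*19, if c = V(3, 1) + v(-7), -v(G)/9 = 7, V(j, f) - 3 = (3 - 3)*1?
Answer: 17100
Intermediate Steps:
V(j, f) = 3 (V(j, f) = 3 + (3 - 3)*1 = 3 + 0*1 = 3 + 0 = 3)
v(G) = -63 (v(G) = -9*7 = -63)
c = -60 (c = 3 - 63 = -60)
((15 - 30)*c)*19 = ((15 - 30)*(-60))*19 = -15*(-60)*19 = 900*19 = 17100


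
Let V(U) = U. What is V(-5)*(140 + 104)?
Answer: -1220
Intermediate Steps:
V(-5)*(140 + 104) = -5*(140 + 104) = -5*244 = -1220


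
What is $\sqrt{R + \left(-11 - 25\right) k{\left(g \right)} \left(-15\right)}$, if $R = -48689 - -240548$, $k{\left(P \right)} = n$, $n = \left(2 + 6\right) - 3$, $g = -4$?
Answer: $\sqrt{194559} \approx 441.09$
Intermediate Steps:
$n = 5$ ($n = 8 - 3 = 5$)
$k{\left(P \right)} = 5$
$R = 191859$ ($R = -48689 + 240548 = 191859$)
$\sqrt{R + \left(-11 - 25\right) k{\left(g \right)} \left(-15\right)} = \sqrt{191859 + \left(-11 - 25\right) 5 \left(-15\right)} = \sqrt{191859 + \left(-36\right) 5 \left(-15\right)} = \sqrt{191859 - -2700} = \sqrt{191859 + 2700} = \sqrt{194559}$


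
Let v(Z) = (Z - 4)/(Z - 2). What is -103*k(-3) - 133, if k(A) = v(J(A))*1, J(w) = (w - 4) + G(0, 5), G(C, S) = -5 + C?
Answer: -1755/7 ≈ -250.71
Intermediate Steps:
J(w) = -9 + w (J(w) = (w - 4) + (-5 + 0) = (-4 + w) - 5 = -9 + w)
v(Z) = (-4 + Z)/(-2 + Z)
k(A) = (-13 + A)/(-11 + A) (k(A) = ((-4 + (-9 + A))/(-2 + (-9 + A)))*1 = ((-13 + A)/(-11 + A))*1 = (-13 + A)/(-11 + A))
-103*k(-3) - 133 = -103*(-13 - 3)/(-11 - 3) - 133 = -103*(-16)/(-14) - 133 = -(-103)*(-16)/14 - 133 = -103*8/7 - 133 = -824/7 - 133 = -1755/7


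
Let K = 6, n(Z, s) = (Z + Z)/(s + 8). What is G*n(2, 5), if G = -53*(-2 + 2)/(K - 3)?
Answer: 0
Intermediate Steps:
n(Z, s) = 2*Z/(8 + s) (n(Z, s) = (2*Z)/(8 + s) = 2*Z/(8 + s))
G = 0 (G = -53*(-2 + 2)/(6 - 3) = -0/3 = -53*0 = 0)
G*n(2, 5) = 0*(2*2/(8 + 5)) = 0*(2*2/13) = 0*(2*2*(1/13)) = 0*(4/13) = 0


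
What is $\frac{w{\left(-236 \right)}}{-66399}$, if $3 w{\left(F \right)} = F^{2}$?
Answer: $- \frac{55696}{199197} \approx -0.2796$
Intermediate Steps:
$w{\left(F \right)} = \frac{F^{2}}{3}$
$\frac{w{\left(-236 \right)}}{-66399} = \frac{\frac{1}{3} \left(-236\right)^{2}}{-66399} = \frac{1}{3} \cdot 55696 \left(- \frac{1}{66399}\right) = \frac{55696}{3} \left(- \frac{1}{66399}\right) = - \frac{55696}{199197}$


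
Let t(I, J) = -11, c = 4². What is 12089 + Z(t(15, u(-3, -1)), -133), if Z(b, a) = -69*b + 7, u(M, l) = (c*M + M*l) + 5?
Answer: 12855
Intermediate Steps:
c = 16
u(M, l) = 5 + 16*M + M*l (u(M, l) = (16*M + M*l) + 5 = 5 + 16*M + M*l)
Z(b, a) = 7 - 69*b
12089 + Z(t(15, u(-3, -1)), -133) = 12089 + (7 - 69*(-11)) = 12089 + (7 + 759) = 12089 + 766 = 12855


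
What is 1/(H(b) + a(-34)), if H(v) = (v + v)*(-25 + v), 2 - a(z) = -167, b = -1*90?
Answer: 1/20869 ≈ 4.7918e-5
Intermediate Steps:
b = -90
a(z) = 169 (a(z) = 2 - 1*(-167) = 2 + 167 = 169)
H(v) = 2*v*(-25 + v) (H(v) = (2*v)*(-25 + v) = 2*v*(-25 + v))
1/(H(b) + a(-34)) = 1/(2*(-90)*(-25 - 90) + 169) = 1/(2*(-90)*(-115) + 169) = 1/(20700 + 169) = 1/20869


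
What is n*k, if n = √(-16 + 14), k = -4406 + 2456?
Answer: -1950*I*√2 ≈ -2757.7*I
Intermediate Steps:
k = -1950
n = I*√2 (n = √(-2) = I*√2 ≈ 1.4142*I)
n*k = (I*√2)*(-1950) = -1950*I*√2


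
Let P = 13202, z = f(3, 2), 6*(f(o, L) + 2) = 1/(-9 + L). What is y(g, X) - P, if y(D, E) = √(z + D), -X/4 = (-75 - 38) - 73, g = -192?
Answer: -13202 + I*√342258/42 ≈ -13202.0 + 13.929*I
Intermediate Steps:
X = 744 (X = -4*((-75 - 38) - 73) = -4*(-113 - 73) = -4*(-186) = 744)
f(o, L) = -2 + 1/(6*(-9 + L))
z = -85/42 (z = (109 - 12*2)/(6*(-9 + 2)) = (⅙)*(109 - 24)/(-7) = (⅙)*(-⅐)*85 = -85/42 ≈ -2.0238)
y(D, E) = √(-85/42 + D)
y(g, X) - P = √(-3570 + 1764*(-192))/42 - 1*13202 = √(-3570 - 338688)/42 - 13202 = √(-342258)/42 - 13202 = (I*√342258)/42 - 13202 = I*√342258/42 - 13202 = -13202 + I*√342258/42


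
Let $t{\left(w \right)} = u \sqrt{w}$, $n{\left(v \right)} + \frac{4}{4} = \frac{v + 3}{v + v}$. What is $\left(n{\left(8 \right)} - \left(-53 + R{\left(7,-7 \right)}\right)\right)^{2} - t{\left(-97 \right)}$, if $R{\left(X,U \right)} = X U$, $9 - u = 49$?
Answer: $\frac{2647129}{256} + 40 i \sqrt{97} \approx 10340.0 + 393.95 i$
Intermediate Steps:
$n{\left(v \right)} = -1 + \frac{3 + v}{2 v}$ ($n{\left(v \right)} = -1 + \frac{v + 3}{v + v} = -1 + \frac{3 + v}{2 v}$)
$u = -40$ ($u = 9 - 49 = -40$)
$R{\left(X,U \right)} = U X$
$t{\left(w \right)} = - 40 \sqrt{w}$
$\left(n{\left(8 \right)} - \left(-53 + R{\left(7,-7 \right)}\right)\right)^{2} - t{\left(-97 \right)} = \left(\frac{3 - 8}{2 \cdot 8} + \left(53 - \left(-7\right) 7\right)\right)^{2} - - 40 \sqrt{-97} = \left(\frac{1}{2} \cdot \frac{1}{8} \left(3 - 8\right) + \left(53 - -49\right)\right)^{2} - - 40 i \sqrt{97} = \left(\frac{1}{2} \cdot \frac{1}{8} \left(-5\right) + \left(53 + 49\right)\right)^{2} - - 40 i \sqrt{97} = \left(- \frac{5}{16} + 102\right)^{2} + 40 i \sqrt{97} = \left(\frac{1627}{16}\right)^{2} + 40 i \sqrt{97} = \frac{2647129}{256} + 40 i \sqrt{97}$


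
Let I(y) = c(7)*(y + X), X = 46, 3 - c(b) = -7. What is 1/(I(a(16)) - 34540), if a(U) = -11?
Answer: -1/34190 ≈ -2.9248e-5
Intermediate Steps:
c(b) = 10 (c(b) = 3 - 1*(-7) = 3 + 7 = 10)
I(y) = 460 + 10*y (I(y) = 10*(y + 46) = 10*(46 + y) = 460 + 10*y)
1/(I(a(16)) - 34540) = 1/((460 + 10*(-11)) - 34540) = 1/((460 - 110) - 34540) = 1/(350 - 34540) = 1/(-34190) = -1/34190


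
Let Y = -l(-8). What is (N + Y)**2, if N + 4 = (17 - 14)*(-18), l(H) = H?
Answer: 2500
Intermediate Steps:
N = -58 (N = -4 + (17 - 14)*(-18) = -4 + 3*(-18) = -4 - 54 = -58)
Y = 8 (Y = -1*(-8) = 8)
(N + Y)**2 = (-58 + 8)**2 = (-50)**2 = 2500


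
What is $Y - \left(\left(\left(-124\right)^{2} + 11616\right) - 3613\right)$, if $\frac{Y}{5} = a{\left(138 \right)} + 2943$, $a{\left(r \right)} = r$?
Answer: $-7974$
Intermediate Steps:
$Y = 15405$ ($Y = 5 \left(138 + 2943\right) = 5 \cdot 3081 = 15405$)
$Y - \left(\left(\left(-124\right)^{2} + 11616\right) - 3613\right) = 15405 - \left(\left(\left(-124\right)^{2} + 11616\right) - 3613\right) = 15405 - \left(\left(15376 + 11616\right) - 3613\right) = 15405 - \left(26992 - 3613\right) = 15405 - 23379 = -7974$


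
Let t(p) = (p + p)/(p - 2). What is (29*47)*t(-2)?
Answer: 1363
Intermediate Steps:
t(p) = 2*p/(-2 + p) (t(p) = (2*p)/(-2 + p) = 2*p/(-2 + p))
(29*47)*t(-2) = (29*47)*(2*(-2)/(-2 - 2)) = 1363*(2*(-2)/(-4)) = 1363*(2*(-2)*(-1/4)) = 1363*1 = 1363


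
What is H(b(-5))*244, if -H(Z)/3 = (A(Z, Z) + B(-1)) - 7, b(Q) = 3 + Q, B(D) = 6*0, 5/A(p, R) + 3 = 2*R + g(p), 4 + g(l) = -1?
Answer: 5429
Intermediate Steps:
g(l) = -5 (g(l) = -4 - 1 = -5)
A(p, R) = 5/(-8 + 2*R) (A(p, R) = 5/(-3 + (2*R - 5)) = 5/(-3 + (-5 + 2*R)) = 5/(-8 + 2*R))
B(D) = 0
H(Z) = 21 - 15/(2*(-4 + Z)) (H(Z) = -3*((5/(2*(-4 + Z)) + 0) - 7) = -3*(5/(2*(-4 + Z)) - 7) = -3*(-7 + 5/(2*(-4 + Z))) = 21 - 15/(2*(-4 + Z)))
H(b(-5))*244 = (3*(-61 + 14*(3 - 5))/(2*(-4 + (3 - 5))))*244 = (3*(-61 + 14*(-2))/(2*(-4 - 2)))*244 = ((3/2)*(-61 - 28)/(-6))*244 = ((3/2)*(-1/6)*(-89))*244 = (89/4)*244 = 5429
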